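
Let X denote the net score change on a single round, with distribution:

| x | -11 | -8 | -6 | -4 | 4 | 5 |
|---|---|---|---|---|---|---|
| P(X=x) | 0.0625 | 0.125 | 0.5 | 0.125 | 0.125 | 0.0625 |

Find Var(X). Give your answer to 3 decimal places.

19.984

E[X] = (-11)(0.0625) + (-8)(0.125) + (-6)(0.5) + (-4)(0.125) + (4)(0.125) + (5)(0.0625) = -4.375
E[X²] = (-11)²(0.0625) + (-8)²(0.125) + (-6)²(0.5) + (-4)²(0.125) + (4)²(0.125) + (5)²(0.0625) = 39.125
Var(X) = E[X²] − (E[X])² = 39.125 − (-4.375)² = 19.984375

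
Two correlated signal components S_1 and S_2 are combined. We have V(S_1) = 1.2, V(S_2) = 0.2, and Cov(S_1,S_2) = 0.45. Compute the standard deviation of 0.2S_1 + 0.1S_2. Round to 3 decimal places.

0.261

V(0.2S_1 + 0.1S_2) = (0.2)²·V(S_1) + (0.1)²·V(S_2) + 2·(0.2)·(0.1)·Cov(S_1,S_2)
= 0.04·1.2 + 0.01·0.2 + 0.04·0.45 = 0.068
SD(0.2S_1 + 0.1S_2) = √0.068 ≈ 0.261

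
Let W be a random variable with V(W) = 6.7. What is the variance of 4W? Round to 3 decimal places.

107.200

V(4W) = (4)²·V(W) = 16·6.7 = 107.2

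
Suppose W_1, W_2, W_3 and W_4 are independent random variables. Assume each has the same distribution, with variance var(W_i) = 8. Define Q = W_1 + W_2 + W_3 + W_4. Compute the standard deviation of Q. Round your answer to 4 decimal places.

5.6569

By independence, var(Q) = (1)²var(W_1) + (1)²var(W_2) + (1)²var(W_3) + (1)²var(W_4)
= (1)²·8 + (1)²·8 + (1)²·8 + (1)²·8 = 32
σ(Q) = √32 ≈ 5.6569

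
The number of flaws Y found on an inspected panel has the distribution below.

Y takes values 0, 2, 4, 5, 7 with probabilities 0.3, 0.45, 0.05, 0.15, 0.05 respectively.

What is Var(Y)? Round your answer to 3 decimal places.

E[Y] = (0)(0.3) + (2)(0.45) + (4)(0.05) + (5)(0.15) + (7)(0.05) = 2.2
E[Y²] = (0)²(0.3) + (2)²(0.45) + (4)²(0.05) + (5)²(0.15) + (7)²(0.05) = 8.8
Var(Y) = E[Y²] − (E[Y])² = 8.8 − (2.2)² = 3.96

3.960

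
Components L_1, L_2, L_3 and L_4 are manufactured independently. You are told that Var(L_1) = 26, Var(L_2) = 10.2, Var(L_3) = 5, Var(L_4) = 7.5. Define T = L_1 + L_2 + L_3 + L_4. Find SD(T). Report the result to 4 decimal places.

By independence, Var(T) = (1)²Var(L_1) + (1)²Var(L_2) + (1)²Var(L_3) + (1)²Var(L_4)
= (1)²·26 + (1)²·10.2 + (1)²·5 + (1)²·7.5 = 48.7
SD(T) = √48.7 ≈ 6.9785

6.9785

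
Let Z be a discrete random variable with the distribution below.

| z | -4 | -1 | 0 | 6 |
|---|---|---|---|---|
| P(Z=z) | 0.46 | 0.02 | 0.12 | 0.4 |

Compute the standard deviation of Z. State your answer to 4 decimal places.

4.6356

E[Z] = (-4)(0.46) + (-1)(0.02) + (0)(0.12) + (6)(0.4) = 0.54
E[Z²] = (-4)²(0.46) + (-1)²(0.02) + (0)²(0.12) + (6)²(0.4) = 21.78
var(Z) = E[Z²] − (E[Z])² = 21.78 − (0.54)² = 21.4884
σ(Z) = √21.4884 ≈ 4.6356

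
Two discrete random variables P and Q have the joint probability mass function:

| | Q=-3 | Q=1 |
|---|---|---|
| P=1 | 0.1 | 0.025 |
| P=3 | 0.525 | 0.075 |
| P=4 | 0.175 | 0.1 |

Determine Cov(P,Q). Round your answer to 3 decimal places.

0.180

E[P] = 3.025,  E[Q] = -2.2
E[PQ] = -6.475
Cov(P,Q) = E[PQ] − E[P]E[Q] = -6.475 − (3.025)(-2.2) = 0.18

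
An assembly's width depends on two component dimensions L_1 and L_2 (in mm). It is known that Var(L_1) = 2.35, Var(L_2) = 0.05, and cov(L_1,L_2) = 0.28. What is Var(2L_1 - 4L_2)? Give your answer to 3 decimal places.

5.720

Var(2L_1 - 4L_2) = (2)²·Var(L_1) + (-4)²·Var(L_2) + 2·(2)·(-4)·cov(L_1,L_2)
= 4·2.35 + 16·0.05 + -16·0.28 = 5.72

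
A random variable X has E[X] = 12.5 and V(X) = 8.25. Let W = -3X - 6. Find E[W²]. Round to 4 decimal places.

E[-3X - 6] = -3·12.5 − 6 = -43.5
V(-3X - 6) = (-3)²·8.25 = 74.25
E[W²] = V(W) + (E[W])² = 74.25 + (-43.5)² = 1966.5

1966.5000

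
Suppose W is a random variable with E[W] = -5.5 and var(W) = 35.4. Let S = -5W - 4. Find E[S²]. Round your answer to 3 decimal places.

1437.250

E[-5W - 4] = -5·-5.5 − 4 = 23.5
var(-5W - 4) = (-5)²·35.4 = 885
E[S²] = var(S) + (E[S])² = 885 + (23.5)² = 1437.25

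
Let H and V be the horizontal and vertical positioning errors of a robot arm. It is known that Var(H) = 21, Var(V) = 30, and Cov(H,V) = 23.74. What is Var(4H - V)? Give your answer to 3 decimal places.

176.080

Var(4H - V) = (4)²·Var(H) + (-1)²·Var(V) + 2·(4)·(-1)·Cov(H,V)
= 16·21 + 1·30 + -8·23.74 = 176.08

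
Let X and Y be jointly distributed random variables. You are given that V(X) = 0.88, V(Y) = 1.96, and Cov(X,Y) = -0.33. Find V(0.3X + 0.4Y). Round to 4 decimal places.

V(0.3X + 0.4Y) = (0.3)²·V(X) + (0.4)²·V(Y) + 2·(0.3)·(0.4)·Cov(X,Y)
= 0.09·0.88 + 0.16·1.96 + 0.24·-0.33 = 0.3136

0.3136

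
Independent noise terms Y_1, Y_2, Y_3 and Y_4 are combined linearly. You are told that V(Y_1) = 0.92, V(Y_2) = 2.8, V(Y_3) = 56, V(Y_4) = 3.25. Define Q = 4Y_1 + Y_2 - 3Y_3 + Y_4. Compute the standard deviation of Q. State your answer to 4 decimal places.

By independence, V(Q) = (4)²V(Y_1) + (1)²V(Y_2) + (-3)²V(Y_3) + (1)²V(Y_4)
= (4)²·0.92 + (1)²·2.8 + (-3)²·56 + (1)²·3.25 = 524.77
σ(Q) = √524.77 ≈ 22.9079

22.9079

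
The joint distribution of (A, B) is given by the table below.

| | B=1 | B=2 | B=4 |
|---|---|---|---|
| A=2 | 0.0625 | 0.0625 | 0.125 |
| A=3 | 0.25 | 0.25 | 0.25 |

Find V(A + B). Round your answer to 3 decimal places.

E[A] = 2.75,  E[B] = 2.4375,  E[AB] = 6.625
V(A) = 7.75 − (2.75)² = 0.1875;  V(B) = 7.5625 − (2.4375)² = 1.62109375
Cov(A,B) = 6.625 − (2.75)(2.4375) = -0.078125
V(A + B) = (1)²·0.1875 + (1)²·1.62109375 + 2·(1)·(1)·-0.078125 = 1.65234375

1.652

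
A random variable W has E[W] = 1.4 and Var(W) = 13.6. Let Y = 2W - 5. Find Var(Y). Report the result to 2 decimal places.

54.40

Var(2W - 5) = (2)²·Var(W) = 4·13.6 = 54.4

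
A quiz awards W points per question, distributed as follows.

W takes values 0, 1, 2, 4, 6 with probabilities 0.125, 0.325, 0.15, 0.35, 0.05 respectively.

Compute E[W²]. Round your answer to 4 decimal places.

8.3250

E[W²] = (0)²(0.125) + (1)²(0.325) + (2)²(0.15) + (4)²(0.35) + (6)²(0.05) = 8.325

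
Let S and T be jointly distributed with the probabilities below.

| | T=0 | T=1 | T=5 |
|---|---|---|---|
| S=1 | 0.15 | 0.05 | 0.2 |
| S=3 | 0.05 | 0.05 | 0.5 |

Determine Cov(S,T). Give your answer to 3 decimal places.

E[S] = 2.2,  E[T] = 3.6
E[ST] = 8.7
Cov(S,T) = E[ST] − E[S]E[T] = 8.7 − (2.2)(3.6) = 0.78

0.780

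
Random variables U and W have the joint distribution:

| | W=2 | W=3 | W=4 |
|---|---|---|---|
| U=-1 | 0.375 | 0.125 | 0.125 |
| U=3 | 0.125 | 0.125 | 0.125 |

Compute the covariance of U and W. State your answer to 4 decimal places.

0.3750

E[U] = 0.5,  E[W] = 2.75
E[UW] = 1.75
cov(U,W) = E[UW] − E[U]E[W] = 1.75 − (0.5)(2.75) = 0.375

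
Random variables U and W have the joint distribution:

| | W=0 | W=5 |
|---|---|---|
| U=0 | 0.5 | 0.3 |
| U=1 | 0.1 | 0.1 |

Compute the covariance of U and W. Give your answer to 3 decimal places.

0.100

E[U] = 0.2,  E[W] = 2
E[UW] = 0.5
Cov(U,W) = E[UW] − E[U]E[W] = 0.5 − (0.2)(2) = 0.1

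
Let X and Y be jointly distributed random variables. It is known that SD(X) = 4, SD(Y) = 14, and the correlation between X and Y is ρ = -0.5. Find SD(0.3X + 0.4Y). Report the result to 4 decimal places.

V(X) = (4)² = 16;  V(Y) = (14)² = 196
Cov(X,Y) = ρ·SD(X)·SD(Y) = -0.5·4·14 = -28
V(0.3X + 0.4Y) = (0.3)²·V(X) + (0.4)²·V(Y) + 2·(0.3)·(0.4)·Cov(X,Y)
= 0.09·16 + 0.16·196 + 0.24·-28 = 26.08
SD(0.3X + 0.4Y) = √26.08 ≈ 5.1069

5.1069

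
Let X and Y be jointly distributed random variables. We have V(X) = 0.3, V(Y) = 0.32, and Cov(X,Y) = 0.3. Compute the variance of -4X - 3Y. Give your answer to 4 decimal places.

14.8800

V(-4X - 3Y) = (-4)²·V(X) + (-3)²·V(Y) + 2·(-4)·(-3)·Cov(X,Y)
= 16·0.3 + 9·0.32 + 24·0.3 = 14.88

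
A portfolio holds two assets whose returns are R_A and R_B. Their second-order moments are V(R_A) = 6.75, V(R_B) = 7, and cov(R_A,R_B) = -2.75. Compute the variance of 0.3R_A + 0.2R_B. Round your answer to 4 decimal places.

0.5575

V(0.3R_A + 0.2R_B) = (0.3)²·V(R_A) + (0.2)²·V(R_B) + 2·(0.3)·(0.2)·cov(R_A,R_B)
= 0.09·6.75 + 0.04·7 + 0.12·-2.75 = 0.5575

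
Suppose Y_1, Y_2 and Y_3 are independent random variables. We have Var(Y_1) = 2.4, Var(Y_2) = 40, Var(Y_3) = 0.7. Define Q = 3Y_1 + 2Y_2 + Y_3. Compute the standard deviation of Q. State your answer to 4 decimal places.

13.5019

By independence, Var(Q) = (3)²Var(Y_1) + (2)²Var(Y_2) + (1)²Var(Y_3)
= (3)²·2.4 + (2)²·40 + (1)²·0.7 = 182.3
sd(Q) = √182.3 ≈ 13.5019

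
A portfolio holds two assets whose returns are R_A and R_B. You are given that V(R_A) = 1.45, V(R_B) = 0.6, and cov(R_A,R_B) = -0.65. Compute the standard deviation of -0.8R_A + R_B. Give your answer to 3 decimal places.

1.602

V(-0.8R_A + R_B) = (-0.8)²·V(R_A) + (1)²·V(R_B) + 2·(-0.8)·(1)·cov(R_A,R_B)
= 0.64·1.45 + 1·0.6 + -1.6·-0.65 = 2.568
SD(-0.8R_A + R_B) = √2.568 ≈ 1.602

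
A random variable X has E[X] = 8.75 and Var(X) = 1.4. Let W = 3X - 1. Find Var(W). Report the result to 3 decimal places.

12.600

Var(3X - 1) = (3)²·Var(X) = 9·1.4 = 12.6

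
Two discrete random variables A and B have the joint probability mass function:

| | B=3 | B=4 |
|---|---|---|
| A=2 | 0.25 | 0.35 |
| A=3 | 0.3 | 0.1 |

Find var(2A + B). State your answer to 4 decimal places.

0.8875

E[A] = 2.4,  E[B] = 3.45,  E[AB] = 8.2
var(A) = 6 − (2.4)² = 0.24;  var(B) = 12.15 − (3.45)² = 0.2475
cov(A,B) = 8.2 − (2.4)(3.45) = -0.08
var(2A + B) = (2)²·0.24 + (1)²·0.2475 + 2·(2)·(1)·-0.08 = 0.8875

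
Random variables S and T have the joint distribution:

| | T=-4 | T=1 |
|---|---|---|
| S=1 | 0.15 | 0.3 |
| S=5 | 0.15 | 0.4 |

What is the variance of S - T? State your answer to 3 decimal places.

E[S] = 3.2,  E[T] = -0.5,  E[ST] = -1.3
var(S) = 14.2 − (3.2)² = 3.96;  var(T) = 5.5 − (-0.5)² = 5.25
Cov(S,T) = -1.3 − (3.2)(-0.5) = 0.3
var(S - T) = (1)²·3.96 + (-1)²·5.25 + 2·(1)·(-1)·0.3 = 8.61

8.610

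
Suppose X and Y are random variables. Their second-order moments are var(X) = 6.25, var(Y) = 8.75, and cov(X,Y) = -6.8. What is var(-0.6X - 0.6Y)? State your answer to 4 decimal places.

var(-0.6X - 0.6Y) = (-0.6)²·var(X) + (-0.6)²·var(Y) + 2·(-0.6)·(-0.6)·cov(X,Y)
= 0.36·6.25 + 0.36·8.75 + 0.72·-6.8 = 0.504

0.5040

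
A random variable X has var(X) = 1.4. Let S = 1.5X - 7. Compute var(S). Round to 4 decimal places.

3.1500

var(1.5X - 7) = (1.5)²·var(X) = 2.25·1.4 = 3.15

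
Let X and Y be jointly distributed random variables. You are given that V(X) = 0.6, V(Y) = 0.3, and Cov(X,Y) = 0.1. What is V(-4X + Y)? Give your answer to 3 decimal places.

V(-4X + Y) = (-4)²·V(X) + (1)²·V(Y) + 2·(-4)·(1)·Cov(X,Y)
= 16·0.6 + 1·0.3 + -8·0.1 = 9.1

9.100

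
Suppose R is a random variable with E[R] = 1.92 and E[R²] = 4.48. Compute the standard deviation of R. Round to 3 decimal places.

V(R) = 4.48 − (1.92)² = 0.7936
SD(R) = √0.7936 ≈ 0.891

0.891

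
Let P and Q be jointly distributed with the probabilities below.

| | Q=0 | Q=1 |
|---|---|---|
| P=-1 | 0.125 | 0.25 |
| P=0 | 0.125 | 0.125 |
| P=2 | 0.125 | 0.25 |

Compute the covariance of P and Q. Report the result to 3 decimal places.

0.016

E[P] = 0.375,  E[Q] = 0.625
E[PQ] = 0.25
Cov(P,Q) = E[PQ] − E[P]E[Q] = 0.25 − (0.375)(0.625) = 0.015625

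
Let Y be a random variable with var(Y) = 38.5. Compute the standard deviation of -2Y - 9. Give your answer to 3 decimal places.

12.410

var(-2Y - 9) = (-2)²·38.5 = 154
sd(-2Y - 9) = √154 ≈ 12.410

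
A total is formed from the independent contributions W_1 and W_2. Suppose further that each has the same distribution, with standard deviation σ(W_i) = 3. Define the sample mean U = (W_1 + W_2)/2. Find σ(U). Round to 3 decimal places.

Var(W_i) = (3)² = 9
By independence, Var(U) = (0.5)²Var(W_1) + (0.5)²Var(W_2)
= (0.5)²·9 + (0.5)²·9 = 4.5
σ(U) = √4.5 ≈ 2.121

2.121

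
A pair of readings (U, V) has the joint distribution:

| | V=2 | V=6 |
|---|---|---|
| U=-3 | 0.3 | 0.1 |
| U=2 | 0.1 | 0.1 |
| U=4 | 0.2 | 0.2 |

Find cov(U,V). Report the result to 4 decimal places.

1.5200

E[U] = 0.8,  E[V] = 3.6
E[UV] = 4.4
cov(U,V) = E[UV] − E[U]E[V] = 4.4 − (0.8)(3.6) = 1.52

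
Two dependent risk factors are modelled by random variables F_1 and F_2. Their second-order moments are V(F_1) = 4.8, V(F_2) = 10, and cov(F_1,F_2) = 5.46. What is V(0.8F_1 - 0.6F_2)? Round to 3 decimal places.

1.430

V(0.8F_1 - 0.6F_2) = (0.8)²·V(F_1) + (-0.6)²·V(F_2) + 2·(0.8)·(-0.6)·cov(F_1,F_2)
= 0.64·4.8 + 0.36·10 + -0.96·5.46 = 1.4304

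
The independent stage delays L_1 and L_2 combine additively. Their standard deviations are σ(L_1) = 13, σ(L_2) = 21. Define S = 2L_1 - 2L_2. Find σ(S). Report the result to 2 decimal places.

49.40

V(L_1) = 169, V(L_2) = 441
By independence, V(S) = (2)²V(L_1) + (-2)²V(L_2)
= (2)²·169 + (-2)²·441 = 2440
σ(S) = √2440 ≈ 49.40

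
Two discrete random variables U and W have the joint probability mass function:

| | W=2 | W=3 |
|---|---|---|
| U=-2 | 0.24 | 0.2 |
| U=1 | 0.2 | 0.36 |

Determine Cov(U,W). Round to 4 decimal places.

E[U] = -0.32,  E[W] = 2.56
E[UW] = -0.68
Cov(U,W) = E[UW] − E[U]E[W] = -0.68 − (-0.32)(2.56) = 0.1392

0.1392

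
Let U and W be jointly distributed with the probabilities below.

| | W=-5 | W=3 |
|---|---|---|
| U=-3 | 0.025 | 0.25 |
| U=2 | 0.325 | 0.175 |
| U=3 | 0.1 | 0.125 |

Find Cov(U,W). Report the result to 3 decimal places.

E[U] = 0.85,  E[W] = -0.6
E[UW] = -4.45
Cov(U,W) = E[UW] − E[U]E[W] = -4.45 − (0.85)(-0.6) = -3.94

-3.940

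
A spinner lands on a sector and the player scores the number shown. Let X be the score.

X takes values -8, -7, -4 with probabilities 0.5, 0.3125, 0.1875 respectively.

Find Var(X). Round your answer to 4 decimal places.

E[X] = (-8)(0.5) + (-7)(0.3125) + (-4)(0.1875) = -6.9375
E[X²] = (-8)²(0.5) + (-7)²(0.3125) + (-4)²(0.1875) = 50.3125
Var(X) = E[X²] − (E[X])² = 50.3125 − (-6.9375)² = 2.18359375

2.1836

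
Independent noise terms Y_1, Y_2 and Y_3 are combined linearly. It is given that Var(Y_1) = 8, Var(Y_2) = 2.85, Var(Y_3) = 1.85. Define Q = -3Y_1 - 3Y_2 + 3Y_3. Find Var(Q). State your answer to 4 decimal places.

114.3000

By independence, Var(Q) = (-3)²Var(Y_1) + (-3)²Var(Y_2) + (3)²Var(Y_3)
= (-3)²·8 + (-3)²·2.85 + (3)²·1.85 = 114.3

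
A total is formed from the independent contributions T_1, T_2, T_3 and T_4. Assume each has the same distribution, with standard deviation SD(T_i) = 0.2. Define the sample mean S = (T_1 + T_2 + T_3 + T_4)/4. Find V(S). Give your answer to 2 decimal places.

V(T_i) = (0.2)² = 0.04
By independence, V(S) = (0.25)²V(T_1) + (0.25)²V(T_2) + (0.25)²V(T_3) + (0.25)²V(T_4)
= (0.25)²·0.04 + (0.25)²·0.04 + (0.25)²·0.04 + (0.25)²·0.04 = 0.01

0.01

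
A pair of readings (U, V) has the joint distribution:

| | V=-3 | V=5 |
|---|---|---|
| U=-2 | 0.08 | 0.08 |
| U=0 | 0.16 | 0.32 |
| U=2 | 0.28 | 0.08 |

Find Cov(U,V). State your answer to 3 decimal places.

E[U] = 0.4,  E[V] = 0.84
E[UV] = -1.2
Cov(U,V) = E[UV] − E[U]E[V] = -1.2 − (0.4)(0.84) = -1.536

-1.536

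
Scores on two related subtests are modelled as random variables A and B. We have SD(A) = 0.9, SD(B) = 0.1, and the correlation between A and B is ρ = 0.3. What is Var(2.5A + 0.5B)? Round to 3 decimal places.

Var(A) = (0.9)² = 0.81;  Var(B) = (0.1)² = 0.01
Cov(A,B) = ρ·SD(A)·SD(B) = 0.3·0.9·0.1 = 0.027
Var(2.5A + 0.5B) = (2.5)²·Var(A) + (0.5)²·Var(B) + 2·(2.5)·(0.5)·Cov(A,B)
= 6.25·0.81 + 0.25·0.01 + 2.5·0.027 = 5.1325

5.133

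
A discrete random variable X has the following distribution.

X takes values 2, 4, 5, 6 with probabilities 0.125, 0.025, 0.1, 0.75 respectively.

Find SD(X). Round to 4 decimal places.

E[X] = (2)(0.125) + (4)(0.025) + (5)(0.1) + (6)(0.75) = 5.35
E[X²] = (2)²(0.125) + (4)²(0.025) + (5)²(0.1) + (6)²(0.75) = 30.4
var(X) = E[X²] − (E[X])² = 30.4 − (5.35)² = 1.7775
SD(X) = √1.7775 ≈ 1.3332

1.3332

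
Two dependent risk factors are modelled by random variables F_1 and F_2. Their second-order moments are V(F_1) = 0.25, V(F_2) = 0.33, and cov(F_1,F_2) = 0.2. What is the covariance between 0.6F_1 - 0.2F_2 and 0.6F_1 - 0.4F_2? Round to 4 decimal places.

cov(0.6F_1 - 0.2F_2, 0.6F_1 - 0.4F_2) = (0.6)(0.6)V(F_1) + (-0.2)(-0.4)V(F_2) + [(0.6)(-0.4) + (-0.2)(0.6)]cov(F_1,F_2)
= 0.36·0.25 + 0.08·0.33 + -0.36·0.2 = 0.0444

0.0444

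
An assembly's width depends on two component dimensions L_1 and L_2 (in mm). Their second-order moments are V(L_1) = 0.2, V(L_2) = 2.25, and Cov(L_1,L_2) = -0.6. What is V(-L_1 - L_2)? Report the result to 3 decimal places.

1.250

V(-L_1 - L_2) = (-1)²·V(L_1) + (-1)²·V(L_2) + 2·(-1)·(-1)·Cov(L_1,L_2)
= 1·0.2 + 1·2.25 + 2·-0.6 = 1.25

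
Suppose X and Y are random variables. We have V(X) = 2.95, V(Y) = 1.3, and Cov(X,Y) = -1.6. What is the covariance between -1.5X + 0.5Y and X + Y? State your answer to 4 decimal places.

-2.1750

Cov(-1.5X + 0.5Y, X + Y) = (-1.5)(1)V(X) + (0.5)(1)V(Y) + [(-1.5)(1) + (0.5)(1)]Cov(X,Y)
= -1.5·2.95 + 0.5·1.3 + -1·-1.6 = -2.175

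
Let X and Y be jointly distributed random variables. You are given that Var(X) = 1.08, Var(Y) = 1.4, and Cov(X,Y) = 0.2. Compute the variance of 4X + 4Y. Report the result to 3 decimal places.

Var(4X + 4Y) = (4)²·Var(X) + (4)²·Var(Y) + 2·(4)·(4)·Cov(X,Y)
= 16·1.08 + 16·1.4 + 32·0.2 = 46.08

46.080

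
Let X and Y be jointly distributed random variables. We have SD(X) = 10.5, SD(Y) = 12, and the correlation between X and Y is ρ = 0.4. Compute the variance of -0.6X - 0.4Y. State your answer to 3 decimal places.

86.922

Var(X) = (10.5)² = 110.25;  Var(Y) = (12)² = 144
cov(X,Y) = ρ·SD(X)·SD(Y) = 0.4·10.5·12 = 50.4
Var(-0.6X - 0.4Y) = (-0.6)²·Var(X) + (-0.4)²·Var(Y) + 2·(-0.6)·(-0.4)·cov(X,Y)
= 0.36·110.25 + 0.16·144 + 0.48·50.4 = 86.922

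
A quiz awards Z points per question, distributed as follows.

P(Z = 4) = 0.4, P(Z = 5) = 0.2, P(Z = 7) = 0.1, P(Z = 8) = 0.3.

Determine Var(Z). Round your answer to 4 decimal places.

E[Z] = (4)(0.4) + (5)(0.2) + (7)(0.1) + (8)(0.3) = 5.7
E[Z²] = (4)²(0.4) + (5)²(0.2) + (7)²(0.1) + (8)²(0.3) = 35.5
Var(Z) = E[Z²] − (E[Z])² = 35.5 − (5.7)² = 3.01

3.0100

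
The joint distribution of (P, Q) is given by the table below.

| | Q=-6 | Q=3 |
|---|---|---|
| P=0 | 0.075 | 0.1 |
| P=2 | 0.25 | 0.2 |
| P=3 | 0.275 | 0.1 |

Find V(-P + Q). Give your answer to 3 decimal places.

22.494

E[P] = 2.025,  E[Q] = -2.4,  E[PQ] = -5.85
V(P) = 5.175 − (2.025)² = 1.074375;  V(Q) = 25.2 − (-2.4)² = 19.44
Cov(P,Q) = -5.85 − (2.025)(-2.4) = -0.99
V(-P + Q) = (-1)²·1.074375 + (1)²·19.44 + 2·(-1)·(1)·-0.99 = 22.494375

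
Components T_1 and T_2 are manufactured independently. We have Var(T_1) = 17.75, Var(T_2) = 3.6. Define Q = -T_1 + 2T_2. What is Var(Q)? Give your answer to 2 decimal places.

By independence, Var(Q) = (-1)²Var(T_1) + (2)²Var(T_2)
= (-1)²·17.75 + (2)²·3.6 = 32.15

32.15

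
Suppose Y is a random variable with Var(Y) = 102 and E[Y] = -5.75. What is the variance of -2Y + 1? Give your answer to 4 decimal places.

408.0000

Var(-2Y + 1) = (-2)²·Var(Y) = 4·102 = 408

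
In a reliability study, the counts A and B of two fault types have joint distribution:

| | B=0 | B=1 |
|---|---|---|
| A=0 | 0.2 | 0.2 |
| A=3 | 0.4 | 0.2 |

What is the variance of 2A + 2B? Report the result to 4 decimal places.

8.6400

E[A] = 1.8,  E[B] = 0.4,  E[AB] = 0.6
var(A) = 5.4 − (1.8)² = 2.16;  var(B) = 0.4 − (0.4)² = 0.24
cov(A,B) = 0.6 − (1.8)(0.4) = -0.12
var(2A + 2B) = (2)²·2.16 + (2)²·0.24 + 2·(2)·(2)·-0.12 = 8.64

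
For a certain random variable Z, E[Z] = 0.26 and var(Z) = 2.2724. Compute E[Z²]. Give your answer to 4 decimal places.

E[Z²] = var(Z) + (E[Z])² = 2.2724 + (0.26)² = 2.34

2.3400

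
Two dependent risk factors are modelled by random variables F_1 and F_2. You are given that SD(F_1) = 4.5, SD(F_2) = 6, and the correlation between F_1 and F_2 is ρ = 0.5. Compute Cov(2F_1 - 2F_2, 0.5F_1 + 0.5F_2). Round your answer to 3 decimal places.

-15.750

Var(F_1) = (4.5)² = 20.25;  Var(F_2) = (6)² = 36
Cov(F_1,F_2) = ρ·SD(F_1)·SD(F_2) = 0.5·4.5·6 = 13.5
Cov(2F_1 - 2F_2, 0.5F_1 + 0.5F_2) = (2)(0.5)Var(F_1) + (-2)(0.5)Var(F_2) + [(2)(0.5) + (-2)(0.5)]Cov(F_1,F_2)
= 1·20.25 + -1·36 + 0·13.5 = -15.75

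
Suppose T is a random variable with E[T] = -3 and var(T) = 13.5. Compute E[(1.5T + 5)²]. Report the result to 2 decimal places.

30.63

E[1.5T + 5] = 1.5·-3 + 5 = 0.5
var(1.5T + 5) = (1.5)²·13.5 = 30.375
E[(1.5T + 5)²] = var((1.5T + 5)) + (E[(1.5T + 5)])² = 30.375 + (0.5)² = 30.625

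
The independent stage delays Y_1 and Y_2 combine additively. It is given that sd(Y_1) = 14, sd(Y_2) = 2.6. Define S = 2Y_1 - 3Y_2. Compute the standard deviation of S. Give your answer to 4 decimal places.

29.0661

Var(Y_1) = 196, Var(Y_2) = 6.76
By independence, Var(S) = (2)²Var(Y_1) + (-3)²Var(Y_2)
= (2)²·196 + (-3)²·6.76 = 844.84
sd(S) = √844.84 ≈ 29.0661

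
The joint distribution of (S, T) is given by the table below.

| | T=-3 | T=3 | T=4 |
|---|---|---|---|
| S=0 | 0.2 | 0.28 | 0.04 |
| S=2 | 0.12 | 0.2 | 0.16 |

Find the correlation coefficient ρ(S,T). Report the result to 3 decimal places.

E[S] = 0.96,  E[T] = 1.28
E[ST] = 1.76
Cov(S,T) = E[ST] − E[S]E[T] = 1.76 − (0.96)(1.28) = 0.5312
V(S) = 0.9984,  V(T) = 8.7616
ρ = 0.5312 / √(0.9984·8.7616) ≈ 0.180

0.180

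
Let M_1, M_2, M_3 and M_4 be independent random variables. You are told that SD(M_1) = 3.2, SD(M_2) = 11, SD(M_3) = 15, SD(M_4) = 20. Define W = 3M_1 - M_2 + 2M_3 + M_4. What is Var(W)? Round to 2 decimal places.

1513.16

Var(M_1) = 10.24, Var(M_2) = 121, Var(M_3) = 225, Var(M_4) = 400
By independence, Var(W) = (3)²Var(M_1) + (-1)²Var(M_2) + (2)²Var(M_3) + (1)²Var(M_4)
= (3)²·10.24 + (-1)²·121 + (2)²·225 + (1)²·400 = 1513.16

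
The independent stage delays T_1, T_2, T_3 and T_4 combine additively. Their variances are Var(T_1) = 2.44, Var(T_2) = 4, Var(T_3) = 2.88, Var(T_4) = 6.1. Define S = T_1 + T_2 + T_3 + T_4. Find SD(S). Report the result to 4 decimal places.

By independence, Var(S) = (1)²Var(T_1) + (1)²Var(T_2) + (1)²Var(T_3) + (1)²Var(T_4)
= (1)²·2.44 + (1)²·4 + (1)²·2.88 + (1)²·6.1 = 15.42
SD(S) = √15.42 ≈ 3.9268

3.9268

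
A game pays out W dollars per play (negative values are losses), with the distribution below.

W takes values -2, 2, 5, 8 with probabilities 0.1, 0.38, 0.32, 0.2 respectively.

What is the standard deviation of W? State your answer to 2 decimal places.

E[W] = (-2)(0.1) + (2)(0.38) + (5)(0.32) + (8)(0.2) = 3.76
E[W²] = (-2)²(0.1) + (2)²(0.38) + (5)²(0.32) + (8)²(0.2) = 22.72
var(W) = E[W²] − (E[W])² = 22.72 − (3.76)² = 8.5824
SD(W) = √8.5824 ≈ 2.93

2.93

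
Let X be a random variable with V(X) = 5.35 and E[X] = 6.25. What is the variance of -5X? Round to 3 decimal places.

133.750

V(-5X) = (-5)²·V(X) = 25·5.35 = 133.75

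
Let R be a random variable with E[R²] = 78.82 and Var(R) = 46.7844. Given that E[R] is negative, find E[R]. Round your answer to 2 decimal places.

(E[R])² = E[R²] − Var(R) = 78.82 − 46.7844 = 32.0356
E[R] = −√32.0356 = -5.66

-5.66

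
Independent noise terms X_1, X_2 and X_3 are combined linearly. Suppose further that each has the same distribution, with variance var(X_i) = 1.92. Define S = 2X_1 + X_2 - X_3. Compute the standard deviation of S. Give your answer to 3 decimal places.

3.394

By independence, var(S) = (2)²var(X_1) + (1)²var(X_2) + (-1)²var(X_3)
= (2)²·1.92 + (1)²·1.92 + (-1)²·1.92 = 11.52
SD(S) = √11.52 ≈ 3.394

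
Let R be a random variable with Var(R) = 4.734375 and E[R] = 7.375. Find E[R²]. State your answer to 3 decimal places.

59.125

E[R²] = Var(R) + (E[R])² = 4.734375 + (7.375)² = 59.125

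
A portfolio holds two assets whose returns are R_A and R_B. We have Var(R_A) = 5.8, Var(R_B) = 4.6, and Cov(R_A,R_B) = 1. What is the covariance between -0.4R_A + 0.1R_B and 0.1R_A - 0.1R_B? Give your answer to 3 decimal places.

Cov(-0.4R_A + 0.1R_B, 0.1R_A - 0.1R_B) = (-0.4)(0.1)Var(R_A) + (0.1)(-0.1)Var(R_B) + [(-0.4)(-0.1) + (0.1)(0.1)]Cov(R_A,R_B)
= -0.04·5.8 + -0.01·4.6 + 0.05·1 = -0.228

-0.228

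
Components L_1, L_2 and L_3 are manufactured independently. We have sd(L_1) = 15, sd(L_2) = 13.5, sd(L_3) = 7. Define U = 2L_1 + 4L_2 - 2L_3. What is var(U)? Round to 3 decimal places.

4012.000

var(L_1) = 225, var(L_2) = 182.25, var(L_3) = 49
By independence, var(U) = (2)²var(L_1) + (4)²var(L_2) + (-2)²var(L_3)
= (2)²·225 + (4)²·182.25 + (-2)²·49 = 4012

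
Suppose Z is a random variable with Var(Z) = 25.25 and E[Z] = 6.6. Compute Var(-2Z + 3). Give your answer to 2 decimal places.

101.00

Var(-2Z + 3) = (-2)²·Var(Z) = 4·25.25 = 101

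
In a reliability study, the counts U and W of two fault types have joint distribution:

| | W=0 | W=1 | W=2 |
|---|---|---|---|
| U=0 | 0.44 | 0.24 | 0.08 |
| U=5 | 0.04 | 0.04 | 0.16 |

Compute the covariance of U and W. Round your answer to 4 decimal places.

0.8880

E[U] = 1.2,  E[W] = 0.76
E[UW] = 1.8
cov(U,W) = E[UW] − E[U]E[W] = 1.8 − (1.2)(0.76) = 0.888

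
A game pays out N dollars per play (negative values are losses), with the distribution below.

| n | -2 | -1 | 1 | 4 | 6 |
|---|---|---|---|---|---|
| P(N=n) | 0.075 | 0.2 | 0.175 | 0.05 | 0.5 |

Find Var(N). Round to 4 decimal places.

E[N] = (-2)(0.075) + (-1)(0.2) + (1)(0.175) + (4)(0.05) + (6)(0.5) = 3.025
E[N²] = (-2)²(0.075) + (-1)²(0.2) + (1)²(0.175) + (4)²(0.05) + (6)²(0.5) = 19.475
Var(N) = E[N²] − (E[N])² = 19.475 − (3.025)² = 10.324375

10.3244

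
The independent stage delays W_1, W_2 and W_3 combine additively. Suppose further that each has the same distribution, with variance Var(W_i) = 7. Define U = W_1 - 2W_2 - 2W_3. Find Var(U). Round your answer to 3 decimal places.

By independence, Var(U) = (1)²Var(W_1) + (-2)²Var(W_2) + (-2)²Var(W_3)
= (1)²·7 + (-2)²·7 + (-2)²·7 = 63

63.000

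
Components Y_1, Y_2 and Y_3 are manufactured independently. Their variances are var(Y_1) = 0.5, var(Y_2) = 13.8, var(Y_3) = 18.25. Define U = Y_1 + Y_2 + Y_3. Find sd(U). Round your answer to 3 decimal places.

5.705

By independence, var(U) = (1)²var(Y_1) + (1)²var(Y_2) + (1)²var(Y_3)
= (1)²·0.5 + (1)²·13.8 + (1)²·18.25 = 32.55
sd(U) = √32.55 ≈ 5.705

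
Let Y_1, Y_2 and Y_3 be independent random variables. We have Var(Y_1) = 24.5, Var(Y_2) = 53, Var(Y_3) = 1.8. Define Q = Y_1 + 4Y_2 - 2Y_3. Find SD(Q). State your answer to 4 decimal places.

By independence, Var(Q) = (1)²Var(Y_1) + (4)²Var(Y_2) + (-2)²Var(Y_3)
= (1)²·24.5 + (4)²·53 + (-2)²·1.8 = 879.7
SD(Q) = √879.7 ≈ 29.6597

29.6597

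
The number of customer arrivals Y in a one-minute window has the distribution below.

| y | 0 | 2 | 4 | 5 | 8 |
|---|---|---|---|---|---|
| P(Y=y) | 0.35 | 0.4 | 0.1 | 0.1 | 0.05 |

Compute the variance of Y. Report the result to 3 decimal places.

4.490

E[Y] = (0)(0.35) + (2)(0.4) + (4)(0.1) + (5)(0.1) + (8)(0.05) = 2.1
E[Y²] = (0)²(0.35) + (2)²(0.4) + (4)²(0.1) + (5)²(0.1) + (8)²(0.05) = 8.9
Var(Y) = E[Y²] − (E[Y])² = 8.9 − (2.1)² = 4.49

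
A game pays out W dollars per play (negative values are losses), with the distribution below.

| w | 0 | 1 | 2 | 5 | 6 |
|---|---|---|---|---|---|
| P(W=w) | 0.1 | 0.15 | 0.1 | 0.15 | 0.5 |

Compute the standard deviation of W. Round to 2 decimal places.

2.34

E[W] = (0)(0.1) + (1)(0.15) + (2)(0.1) + (5)(0.15) + (6)(0.5) = 4.1
E[W²] = (0)²(0.1) + (1)²(0.15) + (2)²(0.1) + (5)²(0.15) + (6)²(0.5) = 22.3
Var(W) = E[W²] − (E[W])² = 22.3 − (4.1)² = 5.49
sd(W) = √5.49 ≈ 2.34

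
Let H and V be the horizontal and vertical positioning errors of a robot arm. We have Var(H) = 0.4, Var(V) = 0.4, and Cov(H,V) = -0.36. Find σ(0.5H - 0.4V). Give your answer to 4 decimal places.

Var(0.5H - 0.4V) = (0.5)²·Var(H) + (-0.4)²·Var(V) + 2·(0.5)·(-0.4)·Cov(H,V)
= 0.25·0.4 + 0.16·0.4 + -0.4·-0.36 = 0.308
σ(0.5H - 0.4V) = √0.308 ≈ 0.5550

0.5550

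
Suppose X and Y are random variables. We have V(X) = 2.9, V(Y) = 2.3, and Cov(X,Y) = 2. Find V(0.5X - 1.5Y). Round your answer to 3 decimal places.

2.900

V(0.5X - 1.5Y) = (0.5)²·V(X) + (-1.5)²·V(Y) + 2·(0.5)·(-1.5)·Cov(X,Y)
= 0.25·2.9 + 2.25·2.3 + -1.5·2 = 2.9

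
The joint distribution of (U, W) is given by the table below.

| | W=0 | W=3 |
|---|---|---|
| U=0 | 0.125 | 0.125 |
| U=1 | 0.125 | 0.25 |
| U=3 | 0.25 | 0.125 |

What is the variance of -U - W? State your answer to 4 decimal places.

E[U] = 1.5,  E[W] = 1.5,  E[UW] = 1.875
V(U) = 3.75 − (1.5)² = 1.5;  V(W) = 4.5 − (1.5)² = 2.25
Cov(U,W) = 1.875 − (1.5)(1.5) = -0.375
V(-U - W) = (-1)²·1.5 + (-1)²·2.25 + 2·(-1)·(-1)·-0.375 = 3

3.0000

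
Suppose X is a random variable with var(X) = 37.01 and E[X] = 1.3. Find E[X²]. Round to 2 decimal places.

E[X²] = var(X) + (E[X])² = 37.01 + (1.3)² = 38.7

38.70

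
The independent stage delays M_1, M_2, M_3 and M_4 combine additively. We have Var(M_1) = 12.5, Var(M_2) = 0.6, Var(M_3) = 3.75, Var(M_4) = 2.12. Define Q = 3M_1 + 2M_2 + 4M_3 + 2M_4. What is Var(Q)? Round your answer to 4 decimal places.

183.3800

By independence, Var(Q) = (3)²Var(M_1) + (2)²Var(M_2) + (4)²Var(M_3) + (2)²Var(M_4)
= (3)²·12.5 + (2)²·0.6 + (4)²·3.75 + (2)²·2.12 = 183.38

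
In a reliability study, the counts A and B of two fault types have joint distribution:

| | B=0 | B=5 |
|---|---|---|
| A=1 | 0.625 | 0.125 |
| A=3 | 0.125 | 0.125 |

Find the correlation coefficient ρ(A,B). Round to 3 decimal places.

E[A] = 1.5,  E[B] = 1.25
E[AB] = 2.5
cov(A,B) = E[AB] − E[A]E[B] = 2.5 − (1.5)(1.25) = 0.625
Var(A) = 0.75,  Var(B) = 4.6875
ρ = 0.625 / √(0.75·4.6875) ≈ 0.333

0.333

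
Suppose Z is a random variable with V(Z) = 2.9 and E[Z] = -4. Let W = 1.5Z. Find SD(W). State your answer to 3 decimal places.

V(1.5Z) = (1.5)²·2.9 = 6.525
SD(W) = √6.525 ≈ 2.554

2.554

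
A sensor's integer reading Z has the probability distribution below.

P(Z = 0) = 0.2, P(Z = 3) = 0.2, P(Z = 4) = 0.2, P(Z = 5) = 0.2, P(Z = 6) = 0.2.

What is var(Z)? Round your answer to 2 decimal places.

4.24

E[Z] = (0)(0.2) + (3)(0.2) + (4)(0.2) + (5)(0.2) + (6)(0.2) = 3.6
E[Z²] = (0)²(0.2) + (3)²(0.2) + (4)²(0.2) + (5)²(0.2) + (6)²(0.2) = 17.2
var(Z) = E[Z²] − (E[Z])² = 17.2 − (3.6)² = 4.24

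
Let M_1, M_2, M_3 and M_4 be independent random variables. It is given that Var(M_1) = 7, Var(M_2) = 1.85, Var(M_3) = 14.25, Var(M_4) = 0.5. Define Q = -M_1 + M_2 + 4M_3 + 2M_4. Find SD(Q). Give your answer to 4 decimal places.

By independence, Var(Q) = (-1)²Var(M_1) + (1)²Var(M_2) + (4)²Var(M_3) + (2)²Var(M_4)
= (-1)²·7 + (1)²·1.85 + (4)²·14.25 + (2)²·0.5 = 238.85
SD(Q) = √238.85 ≈ 15.4548

15.4548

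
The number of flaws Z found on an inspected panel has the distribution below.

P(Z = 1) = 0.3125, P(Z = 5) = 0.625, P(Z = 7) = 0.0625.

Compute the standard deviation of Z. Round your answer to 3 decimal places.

1.996

E[Z] = (1)(0.3125) + (5)(0.625) + (7)(0.0625) = 3.875
E[Z²] = (1)²(0.3125) + (5)²(0.625) + (7)²(0.0625) = 19
var(Z) = E[Z²] − (E[Z])² = 19 − (3.875)² = 3.984375
SD(Z) = √3.984375 ≈ 1.996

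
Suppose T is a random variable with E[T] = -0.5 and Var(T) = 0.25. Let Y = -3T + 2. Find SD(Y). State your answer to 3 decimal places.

Var(-3T + 2) = (-3)²·0.25 = 2.25
SD(Y) = √2.25 ≈ 1.500

1.500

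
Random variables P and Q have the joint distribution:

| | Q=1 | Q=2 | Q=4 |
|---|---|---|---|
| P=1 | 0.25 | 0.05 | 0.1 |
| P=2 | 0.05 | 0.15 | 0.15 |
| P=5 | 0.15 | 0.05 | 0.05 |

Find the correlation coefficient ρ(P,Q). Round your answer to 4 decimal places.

E[P] = 2.35,  E[Q] = 2.15
E[PQ] = 4.9
Cov(P,Q) = E[PQ] − E[P]E[Q] = 4.9 − (2.35)(2.15) = -0.1525
Var(P) = 2.5275,  Var(Q) = 1.6275
ρ = -0.1525 / √(2.5275·1.6275) ≈ -0.0752

-0.0752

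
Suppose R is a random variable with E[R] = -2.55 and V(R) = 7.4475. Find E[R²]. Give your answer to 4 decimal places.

E[R²] = V(R) + (E[R])² = 7.4475 + (-2.55)² = 13.95

13.9500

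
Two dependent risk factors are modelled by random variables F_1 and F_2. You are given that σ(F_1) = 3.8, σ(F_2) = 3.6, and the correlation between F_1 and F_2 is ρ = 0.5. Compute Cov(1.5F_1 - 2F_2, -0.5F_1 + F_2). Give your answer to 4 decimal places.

-19.6500

V(F_1) = (3.8)² = 14.44;  V(F_2) = (3.6)² = 12.96
Cov(F_1,F_2) = ρ·σ(F_1)·σ(F_2) = 0.5·3.8·3.6 = 6.84
Cov(1.5F_1 - 2F_2, -0.5F_1 + F_2) = (1.5)(-0.5)V(F_1) + (-2)(1)V(F_2) + [(1.5)(1) + (-2)(-0.5)]Cov(F_1,F_2)
= -0.75·14.44 + -2·12.96 + 2.5·6.84 = -19.65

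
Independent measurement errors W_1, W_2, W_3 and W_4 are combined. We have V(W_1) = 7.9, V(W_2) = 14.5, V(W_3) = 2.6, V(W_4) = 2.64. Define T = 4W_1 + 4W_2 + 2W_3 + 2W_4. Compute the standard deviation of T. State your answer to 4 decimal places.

By independence, V(T) = (4)²V(W_1) + (4)²V(W_2) + (2)²V(W_3) + (2)²V(W_4)
= (4)²·7.9 + (4)²·14.5 + (2)²·2.6 + (2)²·2.64 = 379.36
SD(T) = √379.36 ≈ 19.4772

19.4772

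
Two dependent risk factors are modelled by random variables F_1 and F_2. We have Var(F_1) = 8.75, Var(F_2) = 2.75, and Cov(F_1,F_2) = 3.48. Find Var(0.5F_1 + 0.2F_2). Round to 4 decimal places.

Var(0.5F_1 + 0.2F_2) = (0.5)²·Var(F_1) + (0.2)²·Var(F_2) + 2·(0.5)·(0.2)·Cov(F_1,F_2)
= 0.25·8.75 + 0.04·2.75 + 0.2·3.48 = 2.9935

2.9935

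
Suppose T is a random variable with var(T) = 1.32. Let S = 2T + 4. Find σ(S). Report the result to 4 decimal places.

var(2T + 4) = (2)²·1.32 = 5.28
σ(S) = √5.28 ≈ 2.2978

2.2978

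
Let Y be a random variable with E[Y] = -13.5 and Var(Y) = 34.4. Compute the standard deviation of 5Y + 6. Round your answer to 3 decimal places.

29.326

Var(5Y + 6) = (5)²·34.4 = 860
σ(5Y + 6) = √860 ≈ 29.326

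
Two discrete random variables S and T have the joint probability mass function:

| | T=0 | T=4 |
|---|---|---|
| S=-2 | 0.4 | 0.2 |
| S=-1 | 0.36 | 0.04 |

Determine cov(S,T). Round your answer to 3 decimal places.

E[S] = -1.6,  E[T] = 0.96
E[ST] = -1.76
cov(S,T) = E[ST] − E[S]E[T] = -1.76 − (-1.6)(0.96) = -0.224

-0.224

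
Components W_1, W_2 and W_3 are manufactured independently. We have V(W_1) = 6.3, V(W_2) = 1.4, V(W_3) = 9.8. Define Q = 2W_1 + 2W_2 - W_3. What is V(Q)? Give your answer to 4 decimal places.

By independence, V(Q) = (2)²V(W_1) + (2)²V(W_2) + (-1)²V(W_3)
= (2)²·6.3 + (2)²·1.4 + (-1)²·9.8 = 40.6

40.6000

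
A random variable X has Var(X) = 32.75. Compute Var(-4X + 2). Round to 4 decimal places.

Var(-4X + 2) = (-4)²·Var(X) = 16·32.75 = 524

524.0000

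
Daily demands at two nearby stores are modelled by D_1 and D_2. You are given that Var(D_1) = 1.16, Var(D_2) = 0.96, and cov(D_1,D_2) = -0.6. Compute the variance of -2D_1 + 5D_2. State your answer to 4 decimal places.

40.6400

Var(-2D_1 + 5D_2) = (-2)²·Var(D_1) + (5)²·Var(D_2) + 2·(-2)·(5)·cov(D_1,D_2)
= 4·1.16 + 25·0.96 + -20·-0.6 = 40.64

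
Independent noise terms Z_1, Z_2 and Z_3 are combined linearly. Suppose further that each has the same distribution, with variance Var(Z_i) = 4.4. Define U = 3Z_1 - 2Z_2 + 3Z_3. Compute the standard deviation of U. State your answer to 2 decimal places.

9.84

By independence, Var(U) = (3)²Var(Z_1) + (-2)²Var(Z_2) + (3)²Var(Z_3)
= (3)²·4.4 + (-2)²·4.4 + (3)²·4.4 = 96.8
σ(U) = √96.8 ≈ 9.84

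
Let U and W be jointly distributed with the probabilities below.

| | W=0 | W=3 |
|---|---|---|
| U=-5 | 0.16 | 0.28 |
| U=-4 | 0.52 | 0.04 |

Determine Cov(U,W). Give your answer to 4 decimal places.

E[U] = -4.44,  E[W] = 0.96
E[UW] = -4.68
Cov(U,W) = E[UW] − E[U]E[W] = -4.68 − (-4.44)(0.96) = -0.4176

-0.4176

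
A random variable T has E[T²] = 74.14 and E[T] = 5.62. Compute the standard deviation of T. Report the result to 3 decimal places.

6.523

Var(T) = 74.14 − (5.62)² = 42.5556
SD(T) = √42.5556 ≈ 6.523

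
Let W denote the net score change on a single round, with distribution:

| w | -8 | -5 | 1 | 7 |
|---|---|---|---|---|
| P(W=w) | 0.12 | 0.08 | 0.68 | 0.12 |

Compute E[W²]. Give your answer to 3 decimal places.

E[W²] = (-8)²(0.12) + (-5)²(0.08) + (1)²(0.68) + (7)²(0.12) = 16.24

16.240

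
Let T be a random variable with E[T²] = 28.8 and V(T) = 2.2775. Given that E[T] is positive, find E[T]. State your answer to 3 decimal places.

(E[T])² = E[T²] − V(T) = 28.8 − 2.2775 = 26.5225
E[T] = √26.5225 = 5.15

5.150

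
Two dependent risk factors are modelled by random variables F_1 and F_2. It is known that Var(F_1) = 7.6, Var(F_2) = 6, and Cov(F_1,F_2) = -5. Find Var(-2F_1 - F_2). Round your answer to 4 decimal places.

16.4000

Var(-2F_1 - F_2) = (-2)²·Var(F_1) + (-1)²·Var(F_2) + 2·(-2)·(-1)·Cov(F_1,F_2)
= 4·7.6 + 1·6 + 4·-5 = 16.4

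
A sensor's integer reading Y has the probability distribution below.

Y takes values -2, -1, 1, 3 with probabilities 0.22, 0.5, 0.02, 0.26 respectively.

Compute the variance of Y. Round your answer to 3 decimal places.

E[Y] = (-2)(0.22) + (-1)(0.5) + (1)(0.02) + (3)(0.26) = -0.14
E[Y²] = (-2)²(0.22) + (-1)²(0.5) + (1)²(0.02) + (3)²(0.26) = 3.74
Var(Y) = E[Y²] − (E[Y])² = 3.74 − (-0.14)² = 3.7204

3.720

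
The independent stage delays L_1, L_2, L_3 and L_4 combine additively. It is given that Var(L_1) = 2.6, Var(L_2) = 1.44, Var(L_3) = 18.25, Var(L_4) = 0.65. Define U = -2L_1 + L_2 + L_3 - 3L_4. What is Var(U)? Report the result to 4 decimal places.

35.9400

By independence, Var(U) = (-2)²Var(L_1) + (1)²Var(L_2) + (1)²Var(L_3) + (-3)²Var(L_4)
= (-2)²·2.6 + (1)²·1.44 + (1)²·18.25 + (-3)²·0.65 = 35.94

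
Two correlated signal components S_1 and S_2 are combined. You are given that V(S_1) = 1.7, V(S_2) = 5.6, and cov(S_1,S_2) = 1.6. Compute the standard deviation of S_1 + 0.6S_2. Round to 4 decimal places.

2.3740

V(S_1 + 0.6S_2) = (1)²·V(S_1) + (0.6)²·V(S_2) + 2·(1)·(0.6)·cov(S_1,S_2)
= 1·1.7 + 0.36·5.6 + 1.2·1.6 = 5.636
sd(S_1 + 0.6S_2) = √5.636 ≈ 2.3740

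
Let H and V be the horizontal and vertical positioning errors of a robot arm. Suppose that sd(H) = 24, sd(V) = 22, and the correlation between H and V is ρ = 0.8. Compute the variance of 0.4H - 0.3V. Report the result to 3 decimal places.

Var(H) = (24)² = 576;  Var(V) = (22)² = 484
Cov(H,V) = ρ·sd(H)·sd(V) = 0.8·24·22 = 422.4
Var(0.4H - 0.3V) = (0.4)²·Var(H) + (-0.3)²·Var(V) + 2·(0.4)·(-0.3)·Cov(H,V)
= 0.16·576 + 0.09·484 + -0.24·422.4 = 34.344

34.344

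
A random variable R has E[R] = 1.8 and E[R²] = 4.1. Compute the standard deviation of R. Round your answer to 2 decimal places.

V(R) = 4.1 − (1.8)² = 0.86
SD(R) = √0.86 ≈ 0.93

0.93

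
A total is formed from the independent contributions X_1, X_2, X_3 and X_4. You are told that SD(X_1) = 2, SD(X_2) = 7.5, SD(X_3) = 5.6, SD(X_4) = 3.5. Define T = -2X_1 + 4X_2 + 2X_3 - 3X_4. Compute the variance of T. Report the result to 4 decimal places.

var(X_1) = 4, var(X_2) = 56.25, var(X_3) = 31.36, var(X_4) = 12.25
By independence, var(T) = (-2)²var(X_1) + (4)²var(X_2) + (2)²var(X_3) + (-3)²var(X_4)
= (-2)²·4 + (4)²·56.25 + (2)²·31.36 + (-3)²·12.25 = 1151.69

1151.6900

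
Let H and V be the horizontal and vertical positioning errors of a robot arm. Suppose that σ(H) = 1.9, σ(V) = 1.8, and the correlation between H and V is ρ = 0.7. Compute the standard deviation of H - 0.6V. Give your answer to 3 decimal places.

Var(H) = (1.9)² = 3.61;  Var(V) = (1.8)² = 3.24
cov(H,V) = ρ·σ(H)·σ(V) = 0.7·1.9·1.8 = 2.394
Var(H - 0.6V) = (1)²·Var(H) + (-0.6)²·Var(V) + 2·(1)·(-0.6)·cov(H,V)
= 1·3.61 + 0.36·3.24 + -1.2·2.394 = 1.9036
σ(H - 0.6V) = √1.9036 ≈ 1.380

1.380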